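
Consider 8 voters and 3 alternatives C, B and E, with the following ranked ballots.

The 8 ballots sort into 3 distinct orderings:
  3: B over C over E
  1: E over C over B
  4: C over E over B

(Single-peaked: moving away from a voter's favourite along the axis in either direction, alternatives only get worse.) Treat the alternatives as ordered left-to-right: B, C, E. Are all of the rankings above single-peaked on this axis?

yes

Axis positions: B=1, C=2, E=3.
Ballot type 1 (peak B at position 1): ranking walks positions 1-2-3, expanding outward from the peak — single-peaked.
Ballot type 2 (peak E at position 3): ranking walks positions 3-2-1, expanding outward from the peak — single-peaked.
Ballot type 3 (peak C at position 2): ranking walks positions 2-3-1, expanding outward from the peak — single-peaked.
Every ranking is single-peaked on this axis.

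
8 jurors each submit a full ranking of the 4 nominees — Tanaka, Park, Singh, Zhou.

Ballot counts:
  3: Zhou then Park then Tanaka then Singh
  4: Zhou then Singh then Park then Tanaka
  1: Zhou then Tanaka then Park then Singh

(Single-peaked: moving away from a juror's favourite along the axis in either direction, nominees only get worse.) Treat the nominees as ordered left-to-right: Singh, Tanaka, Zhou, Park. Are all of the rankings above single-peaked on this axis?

Axis positions: Singh=1, Tanaka=2, Zhou=3, Park=4.
Ballot type 1 (peak Zhou at position 3): ranking walks positions 3-4-2-1, expanding outward from the peak — single-peaked.
Ballot type 2: ranking walks positions 3-1-4-2; Singh is ranked above Tanaka even though Tanaka lies between Singh and the peak Zhou on the axis — preferences dip and rise again. Not single-peaked.
Ballot type 3 (peak Zhou at position 3): ranking walks positions 3-2-4-1, expanding outward from the peak — single-peaked.
Ballot type 2 violates single-peakedness, so the profile is not single-peaked on this axis.

no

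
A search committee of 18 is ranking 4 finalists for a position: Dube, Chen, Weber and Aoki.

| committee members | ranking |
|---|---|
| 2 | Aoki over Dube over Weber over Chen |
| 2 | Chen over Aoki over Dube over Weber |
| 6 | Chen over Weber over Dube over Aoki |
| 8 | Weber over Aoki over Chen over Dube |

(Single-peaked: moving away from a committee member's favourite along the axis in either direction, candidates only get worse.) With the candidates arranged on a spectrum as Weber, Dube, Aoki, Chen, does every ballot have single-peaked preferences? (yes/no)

Axis positions: Weber=1, Dube=2, Aoki=3, Chen=4.
Cluster 1 (peak Aoki at position 3): ranking walks positions 3-2-1-4, expanding outward from the peak — single-peaked.
Cluster 2 (peak Chen at position 4): ranking walks positions 4-3-2-1, expanding outward from the peak — single-peaked.
Cluster 3: ranking walks positions 4-1-2-3; Weber is ranked above Aoki even though Aoki lies between Weber and the peak Chen on the axis — preferences dip and rise again. Not single-peaked.
Cluster 4: ranking walks positions 1-3-4-2; Aoki is ranked above Dube even though Dube lies between Aoki and the peak Weber on the axis — preferences dip and rise again. Not single-peaked.
Cluster 3 violates single-peakedness, so the profile is not single-peaked on this axis.

no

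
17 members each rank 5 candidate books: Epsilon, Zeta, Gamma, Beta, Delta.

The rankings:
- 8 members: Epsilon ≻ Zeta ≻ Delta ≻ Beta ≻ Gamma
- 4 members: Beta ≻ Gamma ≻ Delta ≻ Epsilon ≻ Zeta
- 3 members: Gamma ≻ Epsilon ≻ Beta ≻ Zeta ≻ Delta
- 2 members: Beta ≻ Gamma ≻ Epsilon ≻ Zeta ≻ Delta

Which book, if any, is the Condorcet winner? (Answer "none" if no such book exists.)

none

Check each pair by majority over 17 ballots:
Epsilon–Zeta: Epsilon 17–0.
Epsilon vs Gamma: Gamma, 9–8.
Epsilon vs Beta: Epsilon preferred on 8+3 = 11 ballots; Epsilon wins 11–6.
Epsilon vs Delta: Epsilon, 13–4.
Zeta vs Gamma: 8 for Zeta, 9 for Gamma — Gamma by 9–8.
Zeta vs Beta: Beta wins 9–8.
Zeta–Delta: Zeta 13–4.
Gamma vs Beta: 3 for Gamma, 14 for Beta — Beta by 14–3.
Gamma vs Delta: 9 to 8, Gamma.
Beta vs Delta: Beta wins 9–8.
Every book loses at least once (Epsilon loses to Gamma; Zeta loses to Epsilon; Gamma loses to Beta; Beta loses to Epsilon; Delta loses to Epsilon). The majority relation contains the cycle Epsilon > Beta > Gamma > Epsilon, so there is no Condorcet winner.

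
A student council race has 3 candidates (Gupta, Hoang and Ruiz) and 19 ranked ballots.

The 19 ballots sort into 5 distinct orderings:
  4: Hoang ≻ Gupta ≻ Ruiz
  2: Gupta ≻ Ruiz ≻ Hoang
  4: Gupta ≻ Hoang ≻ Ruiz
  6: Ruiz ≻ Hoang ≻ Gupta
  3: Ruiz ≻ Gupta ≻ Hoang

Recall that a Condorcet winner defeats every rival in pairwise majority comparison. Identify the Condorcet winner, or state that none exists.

none

Check each pair by majority over 19 ballots:
Gupta vs Hoang: Gupta preferred on 2+4+3 = 9 ballots; Hoang wins 10–9.
Gupta vs Ruiz: 10 to 9, Gupta.
Hoang vs Ruiz: 8 to 11, Ruiz.
No candidate is unbeaten: Gupta loses to Hoang; Hoang loses to Ruiz; Ruiz loses to Gupta. In particular Gupta → Ruiz → Hoang → Gupta is a majority cycle — no Condorcet winner exists.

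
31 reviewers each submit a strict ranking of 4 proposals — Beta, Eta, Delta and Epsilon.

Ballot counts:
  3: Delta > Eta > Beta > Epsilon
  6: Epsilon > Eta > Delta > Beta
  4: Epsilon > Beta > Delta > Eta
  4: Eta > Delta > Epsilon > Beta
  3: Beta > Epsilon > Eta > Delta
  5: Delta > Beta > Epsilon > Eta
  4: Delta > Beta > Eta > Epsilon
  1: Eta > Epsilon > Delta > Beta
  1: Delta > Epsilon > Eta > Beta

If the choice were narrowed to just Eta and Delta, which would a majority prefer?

Ballots ranking Eta above Delta: 6 + 4 + 3 + 1 = 14.
Ballots ranking Delta above Eta: 31 − 14 = 17.
Delta wins the head-to-head 17–14.

Delta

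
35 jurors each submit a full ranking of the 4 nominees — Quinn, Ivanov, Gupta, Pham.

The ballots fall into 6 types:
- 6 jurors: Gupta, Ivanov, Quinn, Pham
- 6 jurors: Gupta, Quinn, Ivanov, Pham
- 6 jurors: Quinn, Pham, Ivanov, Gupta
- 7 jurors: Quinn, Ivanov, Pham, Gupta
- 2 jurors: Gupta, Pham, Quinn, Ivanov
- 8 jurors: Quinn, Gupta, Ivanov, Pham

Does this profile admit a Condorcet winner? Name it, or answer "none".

Quinn

Head-to-head results (35 jurors):
Quinn vs Ivanov: Quinn preferred on 6+6+7+2+8 = 29 ballots; Quinn wins 29–6.
Quinn vs Gupta: Quinn is ranked higher on 6+7+8 = 21 ballots, Gupta on 14. Quinn wins 21–14.
Quinn vs Pham: 6+6+6+7+8 = 33 for Quinn, 2 for Pham — Quinn by 33–2.
Ivanov vs Gupta: Ivanov preferred on 6+7 = 13 ballots; Gupta wins 22–13.
Ivanov vs Pham: Ivanov preferred on 6+6+7+8 = 27 ballots; Ivanov wins 27–8.
Gupta vs Pham: 22 to 13, Gupta.
Quinn defeats every rival head-to-head and is the Condorcet winner.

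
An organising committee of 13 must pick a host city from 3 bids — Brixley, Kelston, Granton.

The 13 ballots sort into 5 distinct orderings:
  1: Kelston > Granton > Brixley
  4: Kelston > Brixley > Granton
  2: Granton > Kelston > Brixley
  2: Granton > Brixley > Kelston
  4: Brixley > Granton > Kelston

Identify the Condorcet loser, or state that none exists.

Head-to-head results (13 organisers):
Brixley vs Kelston: 6 to 7, Kelston.
Brixley vs Granton: Brixley preferred on 4+4 = 8 ballots; Brixley wins 8–5.
Kelston vs Granton: 5 to 8, Granton.
No city is winless: Brixley beats Granton; Kelston beats Brixley; Granton beats Kelston. There is no Condorcet loser.

none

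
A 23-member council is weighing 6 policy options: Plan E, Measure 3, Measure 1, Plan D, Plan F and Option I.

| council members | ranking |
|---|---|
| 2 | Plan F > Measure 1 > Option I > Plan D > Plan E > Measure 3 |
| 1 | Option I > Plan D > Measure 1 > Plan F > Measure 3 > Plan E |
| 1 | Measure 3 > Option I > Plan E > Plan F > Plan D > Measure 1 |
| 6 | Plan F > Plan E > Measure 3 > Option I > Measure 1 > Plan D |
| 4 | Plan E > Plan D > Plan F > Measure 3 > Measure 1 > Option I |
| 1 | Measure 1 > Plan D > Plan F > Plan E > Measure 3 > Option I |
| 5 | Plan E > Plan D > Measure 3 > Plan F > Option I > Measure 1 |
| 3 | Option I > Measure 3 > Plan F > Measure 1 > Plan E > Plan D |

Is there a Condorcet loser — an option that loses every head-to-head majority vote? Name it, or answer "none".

none

Head-to-head results (23 council members):
Plan E–Measure 3: Plan E 18–5.
Plan E vs Measure 1: Plan E, 16–7.
Plan E–Plan D: Plan E 19–4.
Plan E–Plan F: Plan F 13–10.
Plan E vs Option I: 6+4+1+5 = 16 for Plan E, 7 for Option I — Plan E by 16–7.
Measure 3–Measure 1: Measure 3 19–4.
Measure 3 vs Plan D: 1+6+3 = 10 for Measure 3, 13 for Plan D — Plan D by 13–10.
Measure 3 vs Plan F: Plan F, 14–9.
Measure 3 vs Option I: Measure 3 is ranked higher on 1+6+4+1+5 = 17 ballots, Option I on 6. Measure 3 wins 17–6.
Measure 1 vs Plan D: Measure 1 preferred on 2+6+1+3 = 12 ballots; Measure 1 wins 12–11.
Measure 1 vs Plan F: Plan F wins 21–2.
Measure 1 vs Option I: 2+4+1 = 7 for Measure 1, 16 for Option I — Option I by 16–7.
Plan D vs Plan F: Plan D preferred on 1+4+1+5 = 11 ballots; Plan F wins 12–11.
Plan D vs Option I: Option I, 13–10.
Plan F vs Option I: Plan F is ranked higher on 2+6+4+1+5 = 18 ballots, Option I on 5. Plan F wins 18–5.
No option is winless: Plan E beats Measure 3; Measure 3 beats Measure 1; Measure 1 beats Plan D; Plan D beats Measure 3; Plan F beats Plan E; Option I beats Measure 1. There is no Condorcet loser.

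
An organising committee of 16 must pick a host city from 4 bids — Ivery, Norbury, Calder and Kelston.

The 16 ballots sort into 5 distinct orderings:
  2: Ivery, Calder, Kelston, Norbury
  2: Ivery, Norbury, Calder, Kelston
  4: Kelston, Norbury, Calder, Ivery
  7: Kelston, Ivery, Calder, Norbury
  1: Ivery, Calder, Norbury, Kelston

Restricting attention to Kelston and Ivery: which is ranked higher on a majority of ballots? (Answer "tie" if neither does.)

Kelston

Ballots ranking Kelston above Ivery: 4 + 7 = 11.
Ballots ranking Ivery above Kelston: 16 − 11 = 5.
Kelston wins the head-to-head 11–5.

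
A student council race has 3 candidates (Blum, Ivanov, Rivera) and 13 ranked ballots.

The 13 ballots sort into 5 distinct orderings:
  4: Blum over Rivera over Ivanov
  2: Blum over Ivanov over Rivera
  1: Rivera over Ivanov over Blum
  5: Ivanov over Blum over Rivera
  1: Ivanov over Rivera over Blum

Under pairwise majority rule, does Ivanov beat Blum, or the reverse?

Ivanov

Ballots ranking Ivanov above Blum: 1 + 5 + 1 = 7.
Ballots ranking Blum above Ivanov: 13 − 7 = 6.
Ivanov wins the head-to-head 7–6.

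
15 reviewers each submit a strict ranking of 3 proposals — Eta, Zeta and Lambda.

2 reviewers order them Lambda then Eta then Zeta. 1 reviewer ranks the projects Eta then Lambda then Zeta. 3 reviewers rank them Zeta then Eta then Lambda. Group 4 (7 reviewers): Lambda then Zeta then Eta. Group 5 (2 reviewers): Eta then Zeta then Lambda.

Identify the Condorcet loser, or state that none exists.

Pairwise majorities:
Eta vs Zeta: 2+1+2 = 5 for Eta, 10 for Zeta — Zeta by 10–5.
Eta vs Lambda: Lambda wins 9–6.
Zeta–Lambda: Lambda 10–5.
Eta loses to every other project — it is the Condorcet loser.

Eta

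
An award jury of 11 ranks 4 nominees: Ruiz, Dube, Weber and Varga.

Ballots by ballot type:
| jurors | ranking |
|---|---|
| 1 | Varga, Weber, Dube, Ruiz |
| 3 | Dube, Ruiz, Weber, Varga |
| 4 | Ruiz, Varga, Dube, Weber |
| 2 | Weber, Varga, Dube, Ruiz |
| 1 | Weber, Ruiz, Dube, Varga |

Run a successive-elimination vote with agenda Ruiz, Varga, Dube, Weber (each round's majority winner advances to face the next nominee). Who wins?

Round 1: Ruiz vs Varga — 8–3, Ruiz advances.
Round 2: Ruiz vs Dube — 5–6, Dube advances.
Round 3: Dube vs Weber — 7–4, Dube advances.
The agenda winner is Dube.

Dube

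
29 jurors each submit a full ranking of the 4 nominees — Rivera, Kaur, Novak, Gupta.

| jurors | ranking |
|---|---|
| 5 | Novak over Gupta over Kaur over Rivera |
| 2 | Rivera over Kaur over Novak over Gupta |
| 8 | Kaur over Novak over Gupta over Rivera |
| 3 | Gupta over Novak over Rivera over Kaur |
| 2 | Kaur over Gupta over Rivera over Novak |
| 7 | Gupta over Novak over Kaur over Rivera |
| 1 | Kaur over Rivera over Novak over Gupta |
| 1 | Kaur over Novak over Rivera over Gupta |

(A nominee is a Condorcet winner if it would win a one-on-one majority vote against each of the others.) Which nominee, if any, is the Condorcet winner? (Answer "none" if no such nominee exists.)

Head-to-head results (29 jurors):
Rivera vs Kaur: 5 to 24, Kaur.
Rivera vs Novak: Novak, 24–5.
Rivera vs Gupta: Gupta, 25–4.
Kaur vs Novak: Kaur is ranked higher on 2+8+2+1+1 = 14 ballots, Novak on 15. Novak wins 15–14.
Kaur vs Gupta: 2+8+2+1+1 = 14 for Kaur, 15 for Gupta — Gupta by 15–14.
Novak vs Gupta: Novak wins 17–12.
Only Novak has no losses; Novak is the Condorcet winner.

Novak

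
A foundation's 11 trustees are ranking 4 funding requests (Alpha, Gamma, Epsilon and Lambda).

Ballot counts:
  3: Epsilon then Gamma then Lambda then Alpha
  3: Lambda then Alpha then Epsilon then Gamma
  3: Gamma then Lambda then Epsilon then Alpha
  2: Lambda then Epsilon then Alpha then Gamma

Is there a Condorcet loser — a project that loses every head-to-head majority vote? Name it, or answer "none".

Alpha

Pairwise majorities:
Alpha vs Gamma: Gamma wins 6–5.
Alpha–Epsilon: Epsilon 8–3.
Alpha–Lambda: Lambda 11–0.
Gamma vs Epsilon: Epsilon, 8–3.
Gamma vs Lambda: 3+3 = 6 for Gamma, 5 for Lambda — Gamma by 6–5.
Epsilon vs Lambda: 3 to 8, Lambda.
Alpha loses to every other project — it is the Condorcet loser.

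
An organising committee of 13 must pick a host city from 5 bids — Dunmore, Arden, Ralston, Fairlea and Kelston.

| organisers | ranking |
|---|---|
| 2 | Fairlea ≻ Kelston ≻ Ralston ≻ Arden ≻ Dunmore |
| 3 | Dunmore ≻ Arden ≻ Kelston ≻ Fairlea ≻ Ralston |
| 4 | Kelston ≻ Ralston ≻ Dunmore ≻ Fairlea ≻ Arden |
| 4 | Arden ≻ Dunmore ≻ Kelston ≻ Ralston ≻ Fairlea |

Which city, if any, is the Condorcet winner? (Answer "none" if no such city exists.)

Dunmore

Head-to-head results (13 organisers):
Dunmore vs Arden: Dunmore is ranked higher on 3+4 = 7 ballots, Arden on 6. Dunmore wins 7–6.
Dunmore vs Ralston: Dunmore is ranked higher on 3+4 = 7 ballots, Ralston on 6. Dunmore wins 7–6.
Dunmore vs Fairlea: Dunmore preferred on 3+4+4 = 11 ballots; Dunmore wins 11–2.
Dunmore vs Kelston: Dunmore preferred on 3+4 = 7 ballots; Dunmore wins 7–6.
Arden vs Ralston: Arden preferred on 3+4 = 7 ballots; Arden wins 7–6.
Arden vs Fairlea: Arden is ranked higher on 3+4 = 7 ballots, Fairlea on 6. Arden wins 7–6.
Arden vs Kelston: 7 to 6, Arden.
Ralston vs Fairlea: Ralston preferred on 4+4 = 8 ballots; Ralston wins 8–5.
Ralston vs Kelston: 0 to 13, Kelston.
Fairlea vs Kelston: 2 for Fairlea, 11 for Kelston — Kelston by 11–2.
Dunmore defeats every rival head-to-head and is the Condorcet winner.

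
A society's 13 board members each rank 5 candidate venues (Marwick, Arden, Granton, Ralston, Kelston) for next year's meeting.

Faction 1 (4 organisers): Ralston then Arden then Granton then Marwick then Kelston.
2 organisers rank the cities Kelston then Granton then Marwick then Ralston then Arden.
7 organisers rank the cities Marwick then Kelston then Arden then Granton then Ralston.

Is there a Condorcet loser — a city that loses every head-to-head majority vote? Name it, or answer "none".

Ralston

Pairwise majorities:
Marwick vs Arden: Marwick preferred on 2+7 = 9 ballots; Marwick wins 9–4.
Marwick vs Granton: Marwick, 7–6.
Marwick vs Ralston: 9 to 4, Marwick.
Marwick vs Kelston: 4+7 = 11 for Marwick, 2 for Kelston — Marwick by 11–2.
Arden vs Granton: 4+7 = 11 for Arden, 2 for Granton — Arden by 11–2.
Arden vs Ralston: Arden wins 7–6.
Arden vs Kelston: 4 to 9, Kelston.
Granton vs Ralston: Granton, 9–4.
Granton vs Kelston: Kelston, 9–4.
Ralston vs Kelston: 4 for Ralston, 9 for Kelston — Kelston by 9–4.
Ralston is beaten in every head-to-head and is the Condorcet loser.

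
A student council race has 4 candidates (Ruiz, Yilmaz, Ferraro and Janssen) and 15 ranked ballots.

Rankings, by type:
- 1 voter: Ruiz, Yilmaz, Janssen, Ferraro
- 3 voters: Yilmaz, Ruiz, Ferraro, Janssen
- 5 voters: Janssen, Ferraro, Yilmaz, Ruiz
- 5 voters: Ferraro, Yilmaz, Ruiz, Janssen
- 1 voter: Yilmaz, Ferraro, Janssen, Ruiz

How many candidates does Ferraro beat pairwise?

Ferraro against each rival (15 voters):
Ferraro vs Ruiz: Ferraro wins 11–4.
Ferraro vs Yilmaz: 10 to 5, Ferraro.
Ferraro vs Janssen: Ferraro, 9–6.
Ferraro beats Ruiz, Yilmaz, Janssen — 3 pairwise wins.

3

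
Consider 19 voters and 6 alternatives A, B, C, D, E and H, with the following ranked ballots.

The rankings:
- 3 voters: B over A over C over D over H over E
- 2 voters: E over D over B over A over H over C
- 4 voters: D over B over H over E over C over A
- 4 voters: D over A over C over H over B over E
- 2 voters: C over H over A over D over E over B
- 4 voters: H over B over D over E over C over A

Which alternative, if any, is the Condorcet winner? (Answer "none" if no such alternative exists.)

Head-to-head results (19 voters):
A vs B: B wins 13–6.
A–C: C 10–9.
A vs D: D, 14–5.
A vs E: E, 10–9.
A vs H: H, 10–9.
B vs C: B wins 13–6.
B vs D: D wins 12–7.
B–E: B 15–4.
B vs H: H, 10–9.
C–D: D 14–5.
C vs E: E, 10–9.
C vs H: H wins 10–9.
D vs E: D wins 17–2.
D vs H: D, 13–6.
E vs H: H, 17–2.
D wins every pairwise contest, so D is the Condorcet winner.

D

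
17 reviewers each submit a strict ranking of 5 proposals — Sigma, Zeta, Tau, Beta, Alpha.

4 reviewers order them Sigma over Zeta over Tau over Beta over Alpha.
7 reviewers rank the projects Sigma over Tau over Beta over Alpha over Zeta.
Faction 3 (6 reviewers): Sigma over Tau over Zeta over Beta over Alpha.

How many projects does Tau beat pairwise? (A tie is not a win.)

3

Tau against each rival (17 reviewers):
Tau–Sigma: Sigma 17–0.
Tau vs Zeta: Tau wins 13–4.
Tau vs Beta: Tau wins 17–0.
Tau vs Alpha: Tau wins 17–0.
Tau beats Zeta, Beta, Alpha; loses to Sigma — 3 pairwise wins.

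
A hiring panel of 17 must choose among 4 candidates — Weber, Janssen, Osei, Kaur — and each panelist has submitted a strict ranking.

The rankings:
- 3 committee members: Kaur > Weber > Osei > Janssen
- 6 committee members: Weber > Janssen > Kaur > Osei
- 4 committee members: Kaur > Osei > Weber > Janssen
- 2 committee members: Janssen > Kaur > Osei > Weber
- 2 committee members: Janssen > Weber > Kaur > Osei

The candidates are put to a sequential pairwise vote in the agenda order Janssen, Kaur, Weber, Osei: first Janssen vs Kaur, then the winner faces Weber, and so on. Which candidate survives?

Weber

Round 1: Janssen vs Kaur — 10–7, Janssen advances.
Round 2: Janssen vs Weber — 4–13, Weber advances.
Round 3: Weber vs Osei — 11–6, Weber advances.
The agenda winner is Weber.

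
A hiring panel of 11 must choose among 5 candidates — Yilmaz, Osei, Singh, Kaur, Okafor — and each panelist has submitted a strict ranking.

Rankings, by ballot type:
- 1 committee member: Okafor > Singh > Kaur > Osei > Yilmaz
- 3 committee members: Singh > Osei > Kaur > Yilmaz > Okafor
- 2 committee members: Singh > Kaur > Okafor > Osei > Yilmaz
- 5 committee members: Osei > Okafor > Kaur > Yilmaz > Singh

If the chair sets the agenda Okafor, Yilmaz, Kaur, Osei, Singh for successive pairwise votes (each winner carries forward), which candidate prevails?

Round 1: Okafor vs Yilmaz — 8–3, Okafor advances.
Round 2: Okafor vs Kaur — 6–5, Okafor advances.
Round 3: Okafor vs Osei — 3–8, Osei advances.
Round 4: Osei vs Singh — 5–6, Singh advances.
The agenda winner is Singh.

Singh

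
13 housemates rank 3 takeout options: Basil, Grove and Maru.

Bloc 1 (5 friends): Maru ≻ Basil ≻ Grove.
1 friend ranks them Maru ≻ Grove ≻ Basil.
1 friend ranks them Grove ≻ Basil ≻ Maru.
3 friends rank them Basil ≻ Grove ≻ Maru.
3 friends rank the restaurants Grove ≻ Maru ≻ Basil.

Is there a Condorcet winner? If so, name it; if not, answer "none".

none

Check each pair by majority over 13 ballots:
Basil vs Grove: Basil wins 8–5.
Basil vs Maru: Maru, 9–4.
Grove–Maru: Grove 7–6.
Every restaurant loses at least once (Basil loses to Maru; Grove loses to Basil; Maru loses to Grove). The majority relation contains the cycle Basil → Grove → Maru → Basil, so there is no Condorcet winner.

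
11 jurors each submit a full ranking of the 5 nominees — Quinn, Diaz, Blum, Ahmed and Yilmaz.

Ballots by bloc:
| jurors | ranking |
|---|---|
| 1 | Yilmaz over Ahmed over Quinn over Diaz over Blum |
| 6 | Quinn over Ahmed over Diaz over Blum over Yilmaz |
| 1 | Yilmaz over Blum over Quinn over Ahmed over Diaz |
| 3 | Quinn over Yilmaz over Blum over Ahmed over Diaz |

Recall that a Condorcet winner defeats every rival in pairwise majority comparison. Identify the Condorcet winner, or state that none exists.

Check each pair by majority over 11 ballots:
Quinn vs Diaz: 1+6+1+3 = 11 for Quinn, 0 for Diaz — Quinn by 11–0.
Quinn vs Blum: Quinn preferred on 1+6+3 = 10 ballots; Quinn wins 10–1.
Quinn vs Ahmed: Quinn, 10–1.
Quinn vs Yilmaz: 6+3 = 9 for Quinn, 2 for Yilmaz — Quinn by 9–2.
Diaz vs Blum: Diaz wins 7–4.
Diaz vs Ahmed: 0 for Diaz, 11 for Ahmed — Ahmed by 11–0.
Diaz vs Yilmaz: Diaz wins 6–5.
Blum vs Ahmed: Ahmed wins 7–4.
Blum vs Yilmaz: Blum, 6–5.
Ahmed vs Yilmaz: Ahmed wins 6–5.
Quinn defeats every rival head-to-head and is the Condorcet winner.

Quinn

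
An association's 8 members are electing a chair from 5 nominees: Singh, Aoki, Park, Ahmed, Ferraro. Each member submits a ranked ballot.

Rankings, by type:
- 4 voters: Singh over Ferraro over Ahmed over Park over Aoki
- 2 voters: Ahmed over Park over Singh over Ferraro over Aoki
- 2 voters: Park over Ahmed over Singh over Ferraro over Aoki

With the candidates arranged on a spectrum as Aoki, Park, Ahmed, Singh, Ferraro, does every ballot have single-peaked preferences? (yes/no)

yes

Axis positions: Aoki=1, Park=2, Ahmed=3, Singh=4, Ferraro=5.
Type 1 (peak Singh at position 4): ranking walks positions 4-5-3-2-1, expanding outward from the peak — single-peaked.
Type 2 (peak Ahmed at position 3): ranking walks positions 3-2-4-5-1, expanding outward from the peak — single-peaked.
Type 3 (peak Park at position 2): ranking walks positions 2-3-4-5-1, expanding outward from the peak — single-peaked.
Every ranking is single-peaked on this axis.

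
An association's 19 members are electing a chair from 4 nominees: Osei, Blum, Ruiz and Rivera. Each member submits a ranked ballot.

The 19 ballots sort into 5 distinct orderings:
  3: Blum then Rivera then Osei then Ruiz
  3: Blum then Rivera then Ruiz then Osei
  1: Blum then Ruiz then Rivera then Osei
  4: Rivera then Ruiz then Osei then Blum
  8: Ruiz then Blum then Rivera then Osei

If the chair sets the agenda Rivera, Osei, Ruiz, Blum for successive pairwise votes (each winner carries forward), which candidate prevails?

Blum

Round 1: Rivera vs Osei — 19–0, Rivera advances.
Round 2: Rivera vs Ruiz — 10–9, Rivera advances.
Round 3: Rivera vs Blum — 4–15, Blum advances.
The agenda winner is Blum.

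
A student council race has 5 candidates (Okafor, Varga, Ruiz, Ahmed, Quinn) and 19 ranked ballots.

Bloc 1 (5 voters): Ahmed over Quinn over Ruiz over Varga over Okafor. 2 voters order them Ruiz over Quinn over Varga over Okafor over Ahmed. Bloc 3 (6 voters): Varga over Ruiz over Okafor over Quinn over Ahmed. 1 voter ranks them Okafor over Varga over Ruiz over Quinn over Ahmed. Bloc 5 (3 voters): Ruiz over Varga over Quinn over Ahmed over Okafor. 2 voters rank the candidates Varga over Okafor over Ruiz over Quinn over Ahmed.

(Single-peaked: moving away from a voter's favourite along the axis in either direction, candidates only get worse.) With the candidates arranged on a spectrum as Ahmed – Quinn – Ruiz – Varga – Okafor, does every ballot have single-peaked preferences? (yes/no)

yes

Axis positions: Ahmed=1, Quinn=2, Ruiz=3, Varga=4, Okafor=5.
Bloc 1 (peak Ahmed at position 1): ranking walks positions 1-2-3-4-5, expanding outward from the peak — single-peaked.
Bloc 2 (peak Ruiz at position 3): ranking walks positions 3-2-4-5-1, expanding outward from the peak — single-peaked.
Bloc 3 (peak Varga at position 4): ranking walks positions 4-3-5-2-1, expanding outward from the peak — single-peaked.
Bloc 4 (peak Okafor at position 5): ranking walks positions 5-4-3-2-1, expanding outward from the peak — single-peaked.
Bloc 5 (peak Ruiz at position 3): ranking walks positions 3-4-2-1-5, expanding outward from the peak — single-peaked.
Bloc 6 (peak Varga at position 4): ranking walks positions 4-5-3-2-1, expanding outward from the peak — single-peaked.
Every ranking is single-peaked on this axis.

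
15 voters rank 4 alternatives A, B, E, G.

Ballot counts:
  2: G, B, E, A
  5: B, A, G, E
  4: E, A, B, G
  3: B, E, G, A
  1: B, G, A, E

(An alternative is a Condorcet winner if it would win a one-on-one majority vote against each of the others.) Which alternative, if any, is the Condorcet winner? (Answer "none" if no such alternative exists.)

Head-to-head results (15 voters):
A vs B: 4 for A, 11 for B — B by 11–4.
A vs E: A preferred on 5+1 = 6 ballots; E wins 9–6.
A vs G: A preferred on 5+4 = 9 ballots; A wins 9–6.
B vs E: 2+5+3+1 = 11 for B, 4 for E — B by 11–4.
B vs G: 5+4+3+1 = 13 for B, 2 for G — B by 13–2.
E vs G: 7 to 8, G.
Only B has no losses; B is the Condorcet winner.

B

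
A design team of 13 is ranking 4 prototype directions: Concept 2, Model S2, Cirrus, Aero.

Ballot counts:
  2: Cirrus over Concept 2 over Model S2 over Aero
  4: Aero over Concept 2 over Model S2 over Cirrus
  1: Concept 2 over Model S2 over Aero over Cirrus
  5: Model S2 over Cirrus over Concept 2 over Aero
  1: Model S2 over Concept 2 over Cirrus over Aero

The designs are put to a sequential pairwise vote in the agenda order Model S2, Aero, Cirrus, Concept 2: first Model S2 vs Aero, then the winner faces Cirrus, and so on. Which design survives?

Concept 2

Round 1: Model S2 vs Aero — 9–4, Model S2 advances.
Round 2: Model S2 vs Cirrus — 11–2, Model S2 advances.
Round 3: Model S2 vs Concept 2 — 6–7, Concept 2 advances.
Concept 2 survives the agenda.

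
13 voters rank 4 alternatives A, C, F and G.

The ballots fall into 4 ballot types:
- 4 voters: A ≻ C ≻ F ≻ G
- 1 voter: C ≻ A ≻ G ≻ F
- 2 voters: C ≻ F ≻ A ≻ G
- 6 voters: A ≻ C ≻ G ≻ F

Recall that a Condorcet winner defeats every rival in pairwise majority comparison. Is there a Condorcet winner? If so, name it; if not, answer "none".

A

Pairwise majorities:
A vs C: A, 10–3.
A vs F: A wins 11–2.
A vs G: A, 13–0.
C vs F: C wins 13–0.
C vs G: C wins 13–0.
F–G: G 7–6.
A beats each of C, F, G — A is the Condorcet winner.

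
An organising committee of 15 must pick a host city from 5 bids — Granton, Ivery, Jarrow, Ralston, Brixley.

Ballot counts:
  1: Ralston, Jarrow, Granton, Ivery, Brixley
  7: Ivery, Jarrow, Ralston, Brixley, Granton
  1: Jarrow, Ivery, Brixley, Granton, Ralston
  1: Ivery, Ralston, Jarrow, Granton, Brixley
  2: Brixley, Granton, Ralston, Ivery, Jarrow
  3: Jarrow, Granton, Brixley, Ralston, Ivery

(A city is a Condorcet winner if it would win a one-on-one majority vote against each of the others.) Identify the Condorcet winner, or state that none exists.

Check each pair by majority over 15 ballots:
Granton vs Ivery: 1+2+3 = 6 for Granton, 9 for Ivery — Ivery by 9–6.
Granton vs Jarrow: Jarrow, 13–2.
Granton–Ralston: Ralston 9–6.
Granton vs Brixley: Brixley, 10–5.
Ivery–Jarrow: Ivery 10–5.
Ivery vs Ralston: 9 to 6, Ivery.
Ivery vs Brixley: Ivery wins 10–5.
Jarrow vs Ralston: Jarrow preferred on 7+1+3 = 11 ballots; Jarrow wins 11–4.
Jarrow–Brixley: Jarrow 13–2.
Ralston vs Brixley: Ralston wins 9–6.
Ivery wins every pairwise contest, so Ivery is the Condorcet winner.

Ivery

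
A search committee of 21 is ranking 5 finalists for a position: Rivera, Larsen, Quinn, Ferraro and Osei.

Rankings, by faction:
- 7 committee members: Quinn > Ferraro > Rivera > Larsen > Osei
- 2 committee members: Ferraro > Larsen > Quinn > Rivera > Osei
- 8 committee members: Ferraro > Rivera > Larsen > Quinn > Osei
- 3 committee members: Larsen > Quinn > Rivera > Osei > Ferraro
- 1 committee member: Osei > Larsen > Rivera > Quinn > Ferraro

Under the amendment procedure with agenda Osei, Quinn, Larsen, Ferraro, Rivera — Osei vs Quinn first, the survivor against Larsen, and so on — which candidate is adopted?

Ferraro

Round 1: Osei vs Quinn — 1–20, Quinn advances.
Round 2: Quinn vs Larsen — 7–14, Larsen advances.
Round 3: Larsen vs Ferraro — 4–17, Ferraro advances.
Round 4: Ferraro vs Rivera — 17–4, Ferraro advances.
Ferraro survives the agenda.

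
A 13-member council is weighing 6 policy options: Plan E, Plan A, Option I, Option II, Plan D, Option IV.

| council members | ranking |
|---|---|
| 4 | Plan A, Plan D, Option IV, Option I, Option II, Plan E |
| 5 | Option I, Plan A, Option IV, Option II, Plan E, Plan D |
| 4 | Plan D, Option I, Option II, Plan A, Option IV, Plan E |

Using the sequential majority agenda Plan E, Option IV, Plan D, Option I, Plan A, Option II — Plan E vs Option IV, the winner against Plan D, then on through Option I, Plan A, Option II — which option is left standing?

Round 1: Plan E vs Option IV — 0–13, Option IV advances.
Round 2: Option IV vs Plan D — 5–8, Plan D advances.
Round 3: Plan D vs Option I — 8–5, Plan D advances.
Round 4: Plan D vs Plan A — 4–9, Plan A advances.
Round 5: Plan A vs Option II — 9–4, Plan A advances.
The agenda winner is Plan A.

Plan A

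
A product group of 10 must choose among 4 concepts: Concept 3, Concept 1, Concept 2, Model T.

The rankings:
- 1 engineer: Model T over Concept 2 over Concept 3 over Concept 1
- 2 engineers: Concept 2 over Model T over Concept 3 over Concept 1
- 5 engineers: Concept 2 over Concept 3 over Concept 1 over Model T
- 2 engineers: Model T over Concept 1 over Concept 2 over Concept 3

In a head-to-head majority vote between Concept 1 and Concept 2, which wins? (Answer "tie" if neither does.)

Ballots ranking Concept 1 above Concept 2: 2.
Ballots ranking Concept 2 above Concept 1: 10 − 2 = 8.
Concept 2 wins the head-to-head 8–2.

Concept 2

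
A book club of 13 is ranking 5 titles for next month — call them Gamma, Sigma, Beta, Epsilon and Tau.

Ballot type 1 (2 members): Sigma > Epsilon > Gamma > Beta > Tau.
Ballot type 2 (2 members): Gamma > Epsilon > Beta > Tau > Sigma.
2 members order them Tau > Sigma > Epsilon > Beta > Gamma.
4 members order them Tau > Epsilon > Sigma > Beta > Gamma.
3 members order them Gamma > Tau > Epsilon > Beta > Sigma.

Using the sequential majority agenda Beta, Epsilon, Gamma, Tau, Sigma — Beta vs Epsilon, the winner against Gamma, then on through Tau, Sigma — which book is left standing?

Round 1: Beta vs Epsilon — 0–13, Epsilon advances.
Round 2: Epsilon vs Gamma — 8–5, Epsilon advances.
Round 3: Epsilon vs Tau — 4–9, Tau advances.
Round 4: Tau vs Sigma — 11–2, Tau advances.
The agenda winner is Tau.

Tau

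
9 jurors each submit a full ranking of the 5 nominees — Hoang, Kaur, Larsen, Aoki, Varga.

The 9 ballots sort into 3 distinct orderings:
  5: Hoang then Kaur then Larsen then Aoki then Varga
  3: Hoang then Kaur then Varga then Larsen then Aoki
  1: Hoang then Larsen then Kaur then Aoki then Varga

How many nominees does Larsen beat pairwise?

Larsen against each rival (9 jurors):
Larsen–Hoang: Hoang 9–0.
Larsen vs Kaur: 1 to 8, Kaur.
Larsen vs Aoki: Larsen preferred on 5+3+1 = 9 ballots; Larsen wins 9–0.
Larsen vs Varga: Larsen wins 6–3.
Larsen beats Aoki, Varga; loses to Hoang, Kaur — 2 pairwise wins.

2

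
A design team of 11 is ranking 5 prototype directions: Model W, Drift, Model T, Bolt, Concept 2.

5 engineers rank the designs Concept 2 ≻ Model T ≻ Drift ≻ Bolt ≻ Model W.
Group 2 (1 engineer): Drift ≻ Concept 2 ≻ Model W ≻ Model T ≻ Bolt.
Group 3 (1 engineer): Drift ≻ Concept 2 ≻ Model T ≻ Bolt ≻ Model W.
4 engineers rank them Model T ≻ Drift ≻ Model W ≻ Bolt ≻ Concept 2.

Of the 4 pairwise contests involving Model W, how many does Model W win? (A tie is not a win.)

Model W against each rival (11 engineers):
Model W vs Drift: Model W preferred on 0 ballots; Drift wins 11–0.
Model W vs Model T: Model T, 10–1.
Model W–Bolt: Bolt 6–5.
Model W–Concept 2: Concept 2 7–4.
Model W beats no one; loses to Drift, Model T, Bolt, Concept 2 — 0 pairwise wins.

0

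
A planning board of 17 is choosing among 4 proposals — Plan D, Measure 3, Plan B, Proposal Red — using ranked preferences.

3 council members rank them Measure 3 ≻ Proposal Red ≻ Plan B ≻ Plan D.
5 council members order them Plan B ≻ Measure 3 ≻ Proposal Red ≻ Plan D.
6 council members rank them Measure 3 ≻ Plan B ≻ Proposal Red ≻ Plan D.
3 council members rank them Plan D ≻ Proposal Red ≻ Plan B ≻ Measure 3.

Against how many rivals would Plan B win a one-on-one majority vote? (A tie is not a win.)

2

Plan B against each rival (17 council members):
Plan B vs Plan D: Plan B wins 14–3.
Plan B vs Measure 3: Plan B is ranked higher on 5+3 = 8 ballots, Measure 3 on 9. Measure 3 wins 9–8.
Plan B vs Proposal Red: Plan B is ranked higher on 5+6 = 11 ballots, Proposal Red on 6. Plan B wins 11–6.
Plan B beats Plan D, Proposal Red; loses to Measure 3 — 2 pairwise wins.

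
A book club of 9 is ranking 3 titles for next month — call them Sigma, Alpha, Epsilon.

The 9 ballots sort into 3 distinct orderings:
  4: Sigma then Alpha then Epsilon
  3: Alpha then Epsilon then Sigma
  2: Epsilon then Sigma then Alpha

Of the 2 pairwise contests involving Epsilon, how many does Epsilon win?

Epsilon against each rival (9 members):
Epsilon vs Sigma: 3+2 = 5 for Epsilon, 4 for Sigma — Epsilon by 5–4.
Epsilon vs Alpha: Alpha wins 7–2.
Epsilon beats Sigma; loses to Alpha — 1 pairwise win.

1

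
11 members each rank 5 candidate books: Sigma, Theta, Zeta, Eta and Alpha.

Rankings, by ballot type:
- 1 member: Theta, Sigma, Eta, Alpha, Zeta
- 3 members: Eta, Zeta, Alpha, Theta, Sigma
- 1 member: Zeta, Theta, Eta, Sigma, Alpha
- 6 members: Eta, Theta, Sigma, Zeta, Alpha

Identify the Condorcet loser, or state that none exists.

Pairwise majorities:
Sigma vs Theta: Sigma preferred on 0 ballots; Theta wins 11–0.
Sigma–Zeta: Sigma 7–4.
Sigma vs Eta: Eta, 10–1.
Sigma vs Alpha: Sigma wins 8–3.
Theta vs Zeta: Theta, 7–4.
Theta vs Eta: Theta is ranked higher on 1+1 = 2 ballots, Eta on 9. Eta wins 9–2.
Theta vs Alpha: Theta wins 8–3.
Zeta vs Eta: Eta, 10–1.
Zeta–Alpha: Zeta 10–1.
Eta vs Alpha: Eta preferred on 1+3+1+6 = 11 ballots; Eta wins 11–0.
Alpha loses to every other book — it is the Condorcet loser.

Alpha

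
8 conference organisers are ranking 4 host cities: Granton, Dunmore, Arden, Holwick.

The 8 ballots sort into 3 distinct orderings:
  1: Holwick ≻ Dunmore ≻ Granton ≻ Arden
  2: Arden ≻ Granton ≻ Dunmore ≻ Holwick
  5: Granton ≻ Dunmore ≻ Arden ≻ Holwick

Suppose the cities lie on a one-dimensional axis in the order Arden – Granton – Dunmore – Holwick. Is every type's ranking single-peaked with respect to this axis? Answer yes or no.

Axis positions: Arden=1, Granton=2, Dunmore=3, Holwick=4.
Type 1 (peak Holwick at position 4): ranking walks positions 4-3-2-1, expanding outward from the peak — single-peaked.
Type 2 (peak Arden at position 1): ranking walks positions 1-2-3-4, expanding outward from the peak — single-peaked.
Type 3 (peak Granton at position 2): ranking walks positions 2-3-1-4, expanding outward from the peak — single-peaked.
Every ranking is single-peaked on this axis.

yes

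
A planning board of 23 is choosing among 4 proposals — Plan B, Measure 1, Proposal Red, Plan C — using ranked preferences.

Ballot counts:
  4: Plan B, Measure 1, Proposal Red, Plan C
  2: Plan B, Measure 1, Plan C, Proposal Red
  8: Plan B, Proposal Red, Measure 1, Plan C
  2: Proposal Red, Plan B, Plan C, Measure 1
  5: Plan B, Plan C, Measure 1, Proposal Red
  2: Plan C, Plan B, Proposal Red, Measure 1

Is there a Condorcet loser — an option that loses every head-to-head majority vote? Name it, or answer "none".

Head-to-head results (23 council members):
Plan B vs Measure 1: Plan B is ranked higher on 4+2+8+2+5+2 = 23 ballots, Measure 1 on 0. Plan B wins 23–0.
Plan B vs Proposal Red: Plan B preferred on 4+2+8+5+2 = 21 ballots; Plan B wins 21–2.
Plan B vs Plan C: 4+2+8+2+5 = 21 for Plan B, 2 for Plan C — Plan B by 21–2.
Measure 1 vs Proposal Red: 11 to 12, Proposal Red.
Measure 1 vs Plan C: 4+2+8 = 14 for Measure 1, 9 for Plan C — Measure 1 by 14–9.
Proposal Red vs Plan C: Proposal Red, 14–9.
Plan C loses to every other option — it is the Condorcet loser.

Plan C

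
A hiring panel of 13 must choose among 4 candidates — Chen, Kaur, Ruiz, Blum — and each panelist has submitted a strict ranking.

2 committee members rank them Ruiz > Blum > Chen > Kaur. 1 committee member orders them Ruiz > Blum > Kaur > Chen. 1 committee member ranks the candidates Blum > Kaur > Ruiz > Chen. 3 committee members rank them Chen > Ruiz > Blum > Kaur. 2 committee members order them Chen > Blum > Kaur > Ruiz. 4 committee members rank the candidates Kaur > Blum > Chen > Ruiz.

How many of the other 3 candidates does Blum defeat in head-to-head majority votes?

Blum against each rival (13 committee members):
Blum vs Chen: 2+1+1+4 = 8 for Blum, 5 for Chen — Blum by 8–5.
Blum vs Kaur: Blum is ranked higher on 2+1+1+3+2 = 9 ballots, Kaur on 4. Blum wins 9–4.
Blum vs Ruiz: Blum wins 7–6.
Blum beats Chen, Kaur, Ruiz — 3 pairwise wins.

3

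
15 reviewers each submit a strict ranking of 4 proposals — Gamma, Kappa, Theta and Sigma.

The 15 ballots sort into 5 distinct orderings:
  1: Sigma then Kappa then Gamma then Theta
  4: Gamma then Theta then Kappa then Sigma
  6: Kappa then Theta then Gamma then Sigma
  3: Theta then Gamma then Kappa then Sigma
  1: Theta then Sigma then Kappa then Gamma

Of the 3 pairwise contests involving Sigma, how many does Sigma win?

Sigma against each rival (15 reviewers):
Sigma vs Gamma: 1+1 = 2 for Sigma, 13 for Gamma — Gamma by 13–2.
Sigma vs Kappa: Kappa wins 13–2.
Sigma vs Theta: Theta wins 14–1.
Sigma beats no one; loses to Gamma, Kappa, Theta — 0 pairwise wins.

0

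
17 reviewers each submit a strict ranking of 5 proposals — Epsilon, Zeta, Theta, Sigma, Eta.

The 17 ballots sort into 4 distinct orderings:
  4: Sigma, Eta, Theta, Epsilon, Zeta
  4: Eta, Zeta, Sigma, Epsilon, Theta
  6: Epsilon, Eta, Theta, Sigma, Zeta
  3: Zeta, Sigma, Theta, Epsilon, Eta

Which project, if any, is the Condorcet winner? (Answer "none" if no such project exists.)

Head-to-head results (17 reviewers):
Epsilon vs Zeta: Epsilon wins 10–7.
Epsilon–Theta: Epsilon 10–7.
Epsilon vs Sigma: Sigma wins 11–6.
Epsilon vs Eta: Epsilon wins 9–8.
Zeta–Theta: Theta 10–7.
Zeta vs Sigma: Sigma, 10–7.
Zeta vs Eta: Eta, 14–3.
Theta–Sigma: Sigma 11–6.
Theta vs Eta: Eta wins 14–3.
Sigma–Eta: Eta 10–7.
Every project loses at least once (Epsilon loses to Sigma; Zeta loses to Epsilon; Theta loses to Epsilon; Sigma loses to Eta; Eta loses to Epsilon). The majority relation contains the cycle Epsilon > Eta > Sigma > Epsilon, so there is no Condorcet winner.

none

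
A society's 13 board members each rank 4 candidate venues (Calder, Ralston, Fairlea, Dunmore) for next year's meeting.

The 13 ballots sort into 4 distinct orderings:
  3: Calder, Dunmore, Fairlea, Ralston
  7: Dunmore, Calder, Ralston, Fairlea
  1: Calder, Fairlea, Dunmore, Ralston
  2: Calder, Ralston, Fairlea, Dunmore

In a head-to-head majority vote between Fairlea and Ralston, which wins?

Ralston

Ballots ranking Fairlea above Ralston: 3 + 1 = 4.
Ballots ranking Ralston above Fairlea: 13 − 4 = 9.
Ralston wins the head-to-head 9–4.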